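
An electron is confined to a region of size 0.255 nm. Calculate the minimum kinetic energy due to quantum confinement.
146.481 meV

Using the uncertainty principle:

1. Position uncertainty: Δx ≈ 2.550e-10 m
2. Minimum momentum uncertainty: Δp = ℏ/(2Δx) = 2.068e-25 kg·m/s
3. Minimum kinetic energy:
   KE = (Δp)²/(2m) = (2.068e-25)²/(2 × 9.109e-31 kg)
   KE = 2.347e-20 J = 146.481 meV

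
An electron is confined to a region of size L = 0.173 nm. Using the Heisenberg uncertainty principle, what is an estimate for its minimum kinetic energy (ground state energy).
318.252 meV

Using the uncertainty principle to estimate ground state energy:

1. The position uncertainty is approximately the confinement size:
   Δx ≈ L = 1.730e-10 m

2. From ΔxΔp ≥ ℏ/2, the minimum momentum uncertainty is:
   Δp ≈ ℏ/(2L) = 3.048e-25 kg·m/s

3. The kinetic energy is approximately:
   KE ≈ (Δp)²/(2m) = (3.048e-25)²/(2 × 9.109e-31 kg)
   KE ≈ 5.099e-20 J = 318.252 meV

This is an order-of-magnitude estimate of the ground state energy.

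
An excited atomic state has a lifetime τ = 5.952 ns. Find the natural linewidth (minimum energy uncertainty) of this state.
55.293 neV

Using the energy-time uncertainty principle:
ΔEΔt ≥ ℏ/2

The lifetime τ represents the time uncertainty Δt.
The natural linewidth (minimum energy uncertainty) is:

ΔE = ℏ/(2τ)
ΔE = (1.055e-34 J·s) / (2 × 5.952e-09 s)
ΔE = 8.859e-27 J = 55.293 neV

This natural linewidth limits the precision of spectroscopic measurements.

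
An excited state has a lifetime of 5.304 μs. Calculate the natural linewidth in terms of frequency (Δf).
15.003 kHz

Using the energy-time uncertainty principle and E = hf:
ΔEΔt ≥ ℏ/2
hΔf·Δt ≥ ℏ/2

The minimum frequency uncertainty is:
Δf = ℏ/(2hτ) = 1/(4πτ)
Δf = 1/(4π × 5.304e-06 s)
Δf = 1.500e+04 Hz = 15.003 kHz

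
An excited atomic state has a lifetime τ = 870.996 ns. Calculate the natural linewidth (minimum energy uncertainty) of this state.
377.850 peV

Using the energy-time uncertainty principle:
ΔEΔt ≥ ℏ/2

The lifetime τ represents the time uncertainty Δt.
The natural linewidth (minimum energy uncertainty) is:

ΔE = ℏ/(2τ)
ΔE = (1.055e-34 J·s) / (2 × 8.710e-07 s)
ΔE = 6.054e-29 J = 377.850 peV

This natural linewidth limits the precision of spectroscopic measurements.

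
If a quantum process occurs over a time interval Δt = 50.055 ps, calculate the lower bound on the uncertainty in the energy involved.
6.575 μeV

Using the energy-time uncertainty principle:
ΔEΔt ≥ ℏ/2

The minimum uncertainty in energy is:
ΔE_min = ℏ/(2Δt)
ΔE_min = (1.055e-34 J·s) / (2 × 5.006e-11 s)
ΔE_min = 1.053e-24 J = 6.575 μeV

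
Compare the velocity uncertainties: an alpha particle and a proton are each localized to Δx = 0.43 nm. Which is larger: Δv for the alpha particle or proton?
The proton has the larger minimum velocity uncertainty, by a ratio of 4.0.

For both particles, Δp_min = ℏ/(2Δx) = 1.226e-25 kg·m/s (same for both).

The velocity uncertainty is Δv = Δp/m:
- alpha particle: Δv = 1.226e-25 / 6.645e-27 = 1.845e+01 m/s = 18.455 m/s
- proton: Δv = 1.226e-25 / 1.673e-27 = 7.331e+01 m/s = 73.313 m/s

Ratio: 7.331e+01 / 1.845e+01 = 4.0

The lighter particle has larger velocity uncertainty because Δv ∝ 1/m.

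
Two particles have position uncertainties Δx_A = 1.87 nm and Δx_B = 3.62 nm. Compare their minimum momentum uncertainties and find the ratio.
Particle A has the larger minimum momentum uncertainty, by a factor of 1.94.

For each particle, the minimum momentum uncertainty is Δp_min = ℏ/(2Δx):

Particle A: Δp_A = ℏ/(2×1.870e-09 m) = 2.820e-26 kg·m/s
Particle B: Δp_B = ℏ/(2×3.620e-09 m) = 1.457e-26 kg·m/s

Ratio: Δp_A/Δp_B = 1.94

Since Δp_min ∝ 1/Δx, the particle with smaller position uncertainty (A) has larger momentum uncertainty.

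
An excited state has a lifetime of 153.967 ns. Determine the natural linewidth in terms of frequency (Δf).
516.848 kHz

Using the energy-time uncertainty principle and E = hf:
ΔEΔt ≥ ℏ/2
hΔf·Δt ≥ ℏ/2

The minimum frequency uncertainty is:
Δf = ℏ/(2hτ) = 1/(4πτ)
Δf = 1/(4π × 1.540e-07 s)
Δf = 5.168e+05 Hz = 516.848 kHz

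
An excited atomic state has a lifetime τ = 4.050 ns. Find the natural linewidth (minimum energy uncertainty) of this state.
81.261 neV

Using the energy-time uncertainty principle:
ΔEΔt ≥ ℏ/2

The lifetime τ represents the time uncertainty Δt.
The natural linewidth (minimum energy uncertainty) is:

ΔE = ℏ/(2τ)
ΔE = (1.055e-34 J·s) / (2 × 4.050e-09 s)
ΔE = 1.302e-26 J = 81.261 neV

This natural linewidth limits the precision of spectroscopic measurements.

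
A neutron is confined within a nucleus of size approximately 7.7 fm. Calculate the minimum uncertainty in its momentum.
6.848 × 10^-21 kg·m/s

Using the Heisenberg uncertainty principle:
ΔxΔp ≥ ℏ/2

With Δx ≈ L = 7.700e-15 m (the confinement size):
Δp_min = ℏ/(2Δx)
Δp_min = (1.055e-34 J·s) / (2 × 7.700e-15 m)
Δp_min = 6.848e-21 kg·m/s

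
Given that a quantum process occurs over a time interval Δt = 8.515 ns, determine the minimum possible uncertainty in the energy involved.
38.650 neV

Using the energy-time uncertainty principle:
ΔEΔt ≥ ℏ/2

The minimum uncertainty in energy is:
ΔE_min = ℏ/(2Δt)
ΔE_min = (1.055e-34 J·s) / (2 × 8.515e-09 s)
ΔE_min = 6.192e-27 J = 38.650 neV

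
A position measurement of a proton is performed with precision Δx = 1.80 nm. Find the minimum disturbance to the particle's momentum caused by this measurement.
2.929 × 10^-26 kg·m/s

The uncertainty principle implies that measuring position disturbs momentum:
ΔxΔp ≥ ℏ/2

When we measure position with precision Δx, we necessarily introduce a momentum uncertainty:
Δp ≥ ℏ/(2Δx)
Δp_min = (1.055e-34 J·s) / (2 × 1.800e-09 m)
Δp_min = 2.929e-26 kg·m/s

The more precisely we measure position, the greater the momentum disturbance.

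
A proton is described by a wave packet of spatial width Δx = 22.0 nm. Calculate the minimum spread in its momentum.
2.397 × 10^-27 kg·m/s

For a wave packet, the spatial width Δx and momentum spread Δp are related by the uncertainty principle:
ΔxΔp ≥ ℏ/2

The minimum momentum spread is:
Δp_min = ℏ/(2Δx)
Δp_min = (1.055e-34 J·s) / (2 × 2.200e-08 m)
Δp_min = 2.397e-27 kg·m/s

A wave packet cannot have both a well-defined position and well-defined momentum.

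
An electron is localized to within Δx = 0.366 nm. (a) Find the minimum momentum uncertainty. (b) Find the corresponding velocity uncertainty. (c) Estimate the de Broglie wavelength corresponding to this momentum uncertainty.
(a) Δp_min = 1.441 × 10^-25 kg·m/s
(b) Δv_min = 158.153 km/s
(c) λ_dB = 4.599 nm

Step-by-step:

(a) From the uncertainty principle:
Δp_min = ℏ/(2Δx) = (1.055e-34 J·s)/(2 × 3.660e-10 m) = 1.441e-25 kg·m/s

(b) The velocity uncertainty:
Δv = Δp/m = (1.441e-25 kg·m/s)/(9.109e-31 kg) = 1.582e+05 m/s = 158.153 km/s

(c) The de Broglie wavelength for this momentum:
λ = h/p = (6.626e-34 J·s)/(1.441e-25 kg·m/s) = 4.599e-09 m = 4.599 nm

Note: The de Broglie wavelength is comparable to the localization size, as expected from wave-particle duality.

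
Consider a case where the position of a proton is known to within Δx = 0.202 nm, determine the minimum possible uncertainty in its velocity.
156.062 m/s

Using the Heisenberg uncertainty principle and Δp = mΔv:
ΔxΔp ≥ ℏ/2
Δx(mΔv) ≥ ℏ/2

The minimum uncertainty in velocity is:
Δv_min = ℏ/(2mΔx)
Δv_min = (1.055e-34 J·s) / (2 × 1.673e-27 kg × 2.020e-10 m)
Δv_min = 1.561e+02 m/s = 156.062 m/s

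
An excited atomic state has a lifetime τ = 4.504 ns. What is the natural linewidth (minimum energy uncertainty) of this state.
73.070 neV

Using the energy-time uncertainty principle:
ΔEΔt ≥ ℏ/2

The lifetime τ represents the time uncertainty Δt.
The natural linewidth (minimum energy uncertainty) is:

ΔE = ℏ/(2τ)
ΔE = (1.055e-34 J·s) / (2 × 4.504e-09 s)
ΔE = 1.171e-26 J = 73.070 neV

This natural linewidth limits the precision of spectroscopic measurements.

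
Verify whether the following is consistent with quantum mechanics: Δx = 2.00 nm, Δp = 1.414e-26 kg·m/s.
No, it violates the uncertainty principle (impossible measurement).

Calculate the product ΔxΔp:
ΔxΔp = (2.000e-09 m) × (1.414e-26 kg·m/s)
ΔxΔp = 2.828e-35 J·s

Compare to the minimum allowed value ℏ/2:
ℏ/2 = 5.273e-35 J·s

Since ΔxΔp = 2.828e-35 J·s < 5.273e-35 J·s = ℏ/2,
the measurement violates the uncertainty principle.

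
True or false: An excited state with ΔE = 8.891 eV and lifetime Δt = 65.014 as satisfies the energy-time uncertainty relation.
Yes, it satisfies the uncertainty relation.

Calculate the product ΔEΔt:
ΔE = 8.891 eV = 1.424e-18 J
ΔEΔt = (1.424e-18 J) × (6.501e-17 s)
ΔEΔt = 9.261e-35 J·s

Compare to the minimum allowed value ℏ/2:
ℏ/2 = 5.273e-35 J·s

Since ΔEΔt = 9.261e-35 J·s ≥ 5.273e-35 J·s = ℏ/2,
this satisfies the uncertainty relation.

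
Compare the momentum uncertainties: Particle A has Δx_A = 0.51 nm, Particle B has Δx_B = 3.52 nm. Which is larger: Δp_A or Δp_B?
Particle A has the larger minimum momentum uncertainty, by a factor of 6.90.

For each particle, the minimum momentum uncertainty is Δp_min = ℏ/(2Δx):

Particle A: Δp_A = ℏ/(2×5.100e-10 m) = 1.034e-25 kg·m/s
Particle B: Δp_B = ℏ/(2×3.520e-09 m) = 1.498e-26 kg·m/s

Ratio: Δp_A/Δp_B = 6.90

Since Δp_min ∝ 1/Δx, the particle with smaller position uncertainty (A) has larger momentum uncertainty.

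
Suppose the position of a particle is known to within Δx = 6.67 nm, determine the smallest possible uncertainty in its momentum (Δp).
7.905 × 10^-27 kg·m/s

Using the Heisenberg uncertainty principle:
ΔxΔp ≥ ℏ/2

The minimum uncertainty in momentum is:
Δp_min = ℏ/(2Δx)
Δp_min = (1.055e-34 J·s) / (2 × 6.670e-09 m)
Δp_min = 7.905e-27 kg·m/s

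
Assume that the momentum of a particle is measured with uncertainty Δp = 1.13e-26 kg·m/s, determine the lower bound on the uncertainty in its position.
4.666 nm

Using the Heisenberg uncertainty principle:
ΔxΔp ≥ ℏ/2

The minimum uncertainty in position is:
Δx_min = ℏ/(2Δp)
Δx_min = (1.055e-34 J·s) / (2 × 1.130e-26 kg·m/s)
Δx_min = 4.666e-09 m = 4.666 nm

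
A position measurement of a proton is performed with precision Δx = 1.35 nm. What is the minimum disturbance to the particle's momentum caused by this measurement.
3.906 × 10^-26 kg·m/s

The uncertainty principle implies that measuring position disturbs momentum:
ΔxΔp ≥ ℏ/2

When we measure position with precision Δx, we necessarily introduce a momentum uncertainty:
Δp ≥ ℏ/(2Δx)
Δp_min = (1.055e-34 J·s) / (2 × 1.350e-09 m)
Δp_min = 3.906e-26 kg·m/s

The more precisely we measure position, the greater the momentum disturbance.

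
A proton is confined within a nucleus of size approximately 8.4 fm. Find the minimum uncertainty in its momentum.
6.277 × 10^-21 kg·m/s

Using the Heisenberg uncertainty principle:
ΔxΔp ≥ ℏ/2

With Δx ≈ L = 8.400e-15 m (the confinement size):
Δp_min = ℏ/(2Δx)
Δp_min = (1.055e-34 J·s) / (2 × 8.400e-15 m)
Δp_min = 6.277e-21 kg·m/s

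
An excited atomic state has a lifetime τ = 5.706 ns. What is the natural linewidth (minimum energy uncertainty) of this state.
57.677 neV

Using the energy-time uncertainty principle:
ΔEΔt ≥ ℏ/2

The lifetime τ represents the time uncertainty Δt.
The natural linewidth (minimum energy uncertainty) is:

ΔE = ℏ/(2τ)
ΔE = (1.055e-34 J·s) / (2 × 5.706e-09 s)
ΔE = 9.241e-27 J = 57.677 neV

This natural linewidth limits the precision of spectroscopic measurements.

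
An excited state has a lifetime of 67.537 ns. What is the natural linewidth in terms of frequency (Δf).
1.178 MHz

Using the energy-time uncertainty principle and E = hf:
ΔEΔt ≥ ℏ/2
hΔf·Δt ≥ ℏ/2

The minimum frequency uncertainty is:
Δf = ℏ/(2hτ) = 1/(4πτ)
Δf = 1/(4π × 6.754e-08 s)
Δf = 1.178e+06 Hz = 1.178 MHz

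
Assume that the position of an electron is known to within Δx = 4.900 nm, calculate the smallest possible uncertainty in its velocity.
11.813 km/s

Using the Heisenberg uncertainty principle and Δp = mΔv:
ΔxΔp ≥ ℏ/2
Δx(mΔv) ≥ ℏ/2

The minimum uncertainty in velocity is:
Δv_min = ℏ/(2mΔx)
Δv_min = (1.055e-34 J·s) / (2 × 9.109e-31 kg × 4.900e-09 m)
Δv_min = 1.181e+04 m/s = 11.813 km/s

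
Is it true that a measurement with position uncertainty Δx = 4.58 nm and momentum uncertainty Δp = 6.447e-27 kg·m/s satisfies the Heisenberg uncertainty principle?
No, it violates the uncertainty principle (impossible measurement).

Calculate the product ΔxΔp:
ΔxΔp = (4.580e-09 m) × (6.447e-27 kg·m/s)
ΔxΔp = 2.953e-35 J·s

Compare to the minimum allowed value ℏ/2:
ℏ/2 = 5.273e-35 J·s

Since ΔxΔp = 2.953e-35 J·s < 5.273e-35 J·s = ℏ/2,
the measurement violates the uncertainty principle.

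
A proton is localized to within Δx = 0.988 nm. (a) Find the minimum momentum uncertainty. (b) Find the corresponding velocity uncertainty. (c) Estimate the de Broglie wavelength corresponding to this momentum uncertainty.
(a) Δp_min = 5.337 × 10^-26 kg·m/s
(b) Δv_min = 31.907 m/s
(c) λ_dB = 12.416 nm

Step-by-step:

(a) From the uncertainty principle:
Δp_min = ℏ/(2Δx) = (1.055e-34 J·s)/(2 × 9.880e-10 m) = 5.337e-26 kg·m/s

(b) The velocity uncertainty:
Δv = Δp/m = (5.337e-26 kg·m/s)/(1.673e-27 kg) = 3.191e+01 m/s = 31.907 m/s

(c) The de Broglie wavelength for this momentum:
λ = h/p = (6.626e-34 J·s)/(5.337e-26 kg·m/s) = 1.242e-08 m = 12.416 nm

Note: The de Broglie wavelength is comparable to the localization size, as expected from wave-particle duality.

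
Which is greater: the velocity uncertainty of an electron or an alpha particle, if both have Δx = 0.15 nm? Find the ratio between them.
The electron has the larger minimum velocity uncertainty, by a ratio of 7294.3.

For both particles, Δp_min = ℏ/(2Δx) = 3.515e-25 kg·m/s (same for both).

The velocity uncertainty is Δv = Δp/m:
- electron: Δv = 3.515e-25 / 9.109e-31 = 3.859e+05 m/s = 385.892 km/s
- alpha particle: Δv = 3.515e-25 / 6.645e-27 = 5.290e+01 m/s = 52.903 m/s

Ratio: 3.859e+05 / 5.290e+01 = 7294.3

The lighter particle has larger velocity uncertainty because Δv ∝ 1/m.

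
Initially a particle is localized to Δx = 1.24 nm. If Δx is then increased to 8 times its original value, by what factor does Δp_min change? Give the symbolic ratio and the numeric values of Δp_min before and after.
Original Δp_min = 4.252 × 10^-26 kg·m/s; new Δp'_min = 5.315 × 10^-27 kg·m/s; ratio Δp'_min/Δp_min = 1/8.

From the uncertainty principle ΔxΔp ≥ ℏ/2, the minimum momentum uncertainty is Δp_min = ℏ/(2Δx).

Original (Δx = 1.24 nm = 1.240e-09 m):
Δp_min = (1.055e-34 J·s)/(2 × 1.240e-09 m) = 4.252e-26 kg·m/s

When Δx → 8Δx:
Δp'_min = ℏ/(2 × 8Δx) = (1/8) × ℏ/(2Δx) = (1/8) × Δp_min
Δp'_min = 1/8 × 4.252e-26 kg·m/s = 5.315e-27 kg·m/s

Since Δp_min ∝ 1/Δx, when Δx is increased to 8 times its original value, Δp_min decreases to 1/8 of its original value.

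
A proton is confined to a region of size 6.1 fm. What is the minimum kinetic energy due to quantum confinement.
139.410 keV

Using the uncertainty principle:

1. Position uncertainty: Δx ≈ 6.100e-15 m
2. Minimum momentum uncertainty: Δp = ℏ/(2Δx) = 8.644e-21 kg·m/s
3. Minimum kinetic energy:
   KE = (Δp)²/(2m) = (8.644e-21)²/(2 × 1.673e-27 kg)
   KE = 2.234e-14 J = 139.410 keV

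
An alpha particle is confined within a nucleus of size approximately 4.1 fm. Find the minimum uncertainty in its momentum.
1.286 × 10^-20 kg·m/s

Using the Heisenberg uncertainty principle:
ΔxΔp ≥ ℏ/2

With Δx ≈ L = 4.100e-15 m (the confinement size):
Δp_min = ℏ/(2Δx)
Δp_min = (1.055e-34 J·s) / (2 × 4.100e-15 m)
Δp_min = 1.286e-20 kg·m/s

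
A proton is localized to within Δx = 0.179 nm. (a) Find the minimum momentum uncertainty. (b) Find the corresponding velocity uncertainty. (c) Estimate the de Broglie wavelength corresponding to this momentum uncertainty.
(a) Δp_min = 2.946 × 10^-25 kg·m/s
(b) Δv_min = 176.115 m/s
(c) λ_dB = 2.249 nm

Step-by-step:

(a) From the uncertainty principle:
Δp_min = ℏ/(2Δx) = (1.055e-34 J·s)/(2 × 1.790e-10 m) = 2.946e-25 kg·m/s

(b) The velocity uncertainty:
Δv = Δp/m = (2.946e-25 kg·m/s)/(1.673e-27 kg) = 1.761e+02 m/s = 176.115 m/s

(c) The de Broglie wavelength for this momentum:
λ = h/p = (6.626e-34 J·s)/(2.946e-25 kg·m/s) = 2.249e-09 m = 2.249 nm

Note: The de Broglie wavelength is comparable to the localization size, as expected from wave-particle duality.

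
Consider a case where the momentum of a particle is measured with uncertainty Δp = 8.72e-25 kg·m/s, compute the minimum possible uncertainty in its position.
60.469 pm

Using the Heisenberg uncertainty principle:
ΔxΔp ≥ ℏ/2

The minimum uncertainty in position is:
Δx_min = ℏ/(2Δp)
Δx_min = (1.055e-34 J·s) / (2 × 8.720e-25 kg·m/s)
Δx_min = 6.047e-11 m = 60.469 pm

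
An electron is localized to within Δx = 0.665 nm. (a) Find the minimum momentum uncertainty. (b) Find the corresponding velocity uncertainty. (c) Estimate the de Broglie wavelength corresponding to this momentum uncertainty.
(a) Δp_min = 7.929 × 10^-26 kg·m/s
(b) Δv_min = 87.043 km/s
(c) λ_dB = 8.357 nm

Step-by-step:

(a) From the uncertainty principle:
Δp_min = ℏ/(2Δx) = (1.055e-34 J·s)/(2 × 6.650e-10 m) = 7.929e-26 kg·m/s

(b) The velocity uncertainty:
Δv = Δp/m = (7.929e-26 kg·m/s)/(9.109e-31 kg) = 8.704e+04 m/s = 87.043 km/s

(c) The de Broglie wavelength for this momentum:
λ = h/p = (6.626e-34 J·s)/(7.929e-26 kg·m/s) = 8.357e-09 m = 8.357 nm

Note: The de Broglie wavelength is comparable to the localization size, as expected from wave-particle duality.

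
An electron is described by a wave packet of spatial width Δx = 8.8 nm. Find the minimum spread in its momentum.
5.992 × 10^-27 kg·m/s

For a wave packet, the spatial width Δx and momentum spread Δp are related by the uncertainty principle:
ΔxΔp ≥ ℏ/2

The minimum momentum spread is:
Δp_min = ℏ/(2Δx)
Δp_min = (1.055e-34 J·s) / (2 × 8.800e-09 m)
Δp_min = 5.992e-27 kg·m/s

A wave packet cannot have both a well-defined position and well-defined momentum.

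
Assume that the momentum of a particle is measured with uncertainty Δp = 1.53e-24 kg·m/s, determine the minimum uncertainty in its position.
34.463 pm

Using the Heisenberg uncertainty principle:
ΔxΔp ≥ ℏ/2

The minimum uncertainty in position is:
Δx_min = ℏ/(2Δp)
Δx_min = (1.055e-34 J·s) / (2 × 1.530e-24 kg·m/s)
Δx_min = 3.446e-11 m = 34.463 pm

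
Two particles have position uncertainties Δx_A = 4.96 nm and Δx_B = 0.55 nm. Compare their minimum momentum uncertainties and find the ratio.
Particle B has the larger minimum momentum uncertainty, by a factor of 9.02.

For each particle, the minimum momentum uncertainty is Δp_min = ℏ/(2Δx):

Particle A: Δp_A = ℏ/(2×4.960e-09 m) = 1.063e-26 kg·m/s
Particle B: Δp_B = ℏ/(2×5.500e-10 m) = 9.587e-26 kg·m/s

Ratio: Δp_B/Δp_A = 9.02

Since Δp_min ∝ 1/Δx, the particle with smaller position uncertainty (B) has larger momentum uncertainty.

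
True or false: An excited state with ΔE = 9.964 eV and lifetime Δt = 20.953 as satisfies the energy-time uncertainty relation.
No, it violates the uncertainty relation.

Calculate the product ΔEΔt:
ΔE = 9.964 eV = 1.596e-18 J
ΔEΔt = (1.596e-18 J) × (2.095e-17 s)
ΔEΔt = 3.345e-35 J·s

Compare to the minimum allowed value ℏ/2:
ℏ/2 = 5.273e-35 J·s

Since ΔEΔt = 3.345e-35 J·s < 5.273e-35 J·s = ℏ/2,
this violates the uncertainty relation.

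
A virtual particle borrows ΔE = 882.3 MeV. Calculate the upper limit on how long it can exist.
3.730 × 10^-25 s

Using the energy-time uncertainty principle:
ΔEΔt ≥ ℏ/2

For a virtual particle borrowing energy ΔE, the maximum lifetime is:
Δt_max = ℏ/(2ΔE)

Converting energy:
ΔE = 882.3 MeV = 1.414e-10 J

Δt_max = (1.055e-34 J·s) / (2 × 1.414e-10 J)
Δt_max = 3.730e-25 s = 3.730 × 10^-25 s

Virtual particles with higher borrowed energy exist for shorter times.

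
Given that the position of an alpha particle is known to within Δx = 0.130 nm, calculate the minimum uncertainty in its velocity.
61.042 m/s

Using the Heisenberg uncertainty principle and Δp = mΔv:
ΔxΔp ≥ ℏ/2
Δx(mΔv) ≥ ℏ/2

The minimum uncertainty in velocity is:
Δv_min = ℏ/(2mΔx)
Δv_min = (1.055e-34 J·s) / (2 × 6.645e-27 kg × 1.300e-10 m)
Δv_min = 6.104e+01 m/s = 61.042 m/s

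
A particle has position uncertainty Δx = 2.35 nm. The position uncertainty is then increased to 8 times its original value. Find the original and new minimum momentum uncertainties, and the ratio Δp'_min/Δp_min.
Original Δp_min = 2.244 × 10^-26 kg·m/s; new Δp'_min = 2.805 × 10^-27 kg·m/s; ratio Δp'_min/Δp_min = 1/8.

From the uncertainty principle ΔxΔp ≥ ℏ/2, the minimum momentum uncertainty is Δp_min = ℏ/(2Δx).

Original (Δx = 2.35 nm = 2.350e-09 m):
Δp_min = (1.055e-34 J·s)/(2 × 2.350e-09 m) = 2.244e-26 kg·m/s

When Δx → 8Δx:
Δp'_min = ℏ/(2 × 8Δx) = (1/8) × ℏ/(2Δx) = (1/8) × Δp_min
Δp'_min = 1/8 × 2.244e-26 kg·m/s = 2.805e-27 kg·m/s

Since Δp_min ∝ 1/Δx, when Δx is increased to 8 times its original value, Δp_min decreases to 1/8 of its original value.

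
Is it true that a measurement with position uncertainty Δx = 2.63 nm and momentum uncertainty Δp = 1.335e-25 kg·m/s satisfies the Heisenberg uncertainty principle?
Yes, it satisfies the uncertainty principle.

Calculate the product ΔxΔp:
ΔxΔp = (2.630e-09 m) × (1.335e-25 kg·m/s)
ΔxΔp = 3.511e-34 J·s

Compare to the minimum allowed value ℏ/2:
ℏ/2 = 5.273e-35 J·s

Since ΔxΔp = 3.511e-34 J·s ≥ 5.273e-35 J·s = ℏ/2,
the measurement satisfies the uncertainty principle.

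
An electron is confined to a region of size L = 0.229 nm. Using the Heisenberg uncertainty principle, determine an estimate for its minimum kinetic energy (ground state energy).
181.632 meV

Using the uncertainty principle to estimate ground state energy:

1. The position uncertainty is approximately the confinement size:
   Δx ≈ L = 2.290e-10 m

2. From ΔxΔp ≥ ℏ/2, the minimum momentum uncertainty is:
   Δp ≈ ℏ/(2L) = 2.303e-25 kg·m/s

3. The kinetic energy is approximately:
   KE ≈ (Δp)²/(2m) = (2.303e-25)²/(2 × 9.109e-31 kg)
   KE ≈ 2.910e-20 J = 181.632 meV

This is an order-of-magnitude estimate of the ground state energy.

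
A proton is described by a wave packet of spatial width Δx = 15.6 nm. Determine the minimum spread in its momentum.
3.380 × 10^-27 kg·m/s

For a wave packet, the spatial width Δx and momentum spread Δp are related by the uncertainty principle:
ΔxΔp ≥ ℏ/2

The minimum momentum spread is:
Δp_min = ℏ/(2Δx)
Δp_min = (1.055e-34 J·s) / (2 × 1.560e-08 m)
Δp_min = 3.380e-27 kg·m/s

A wave packet cannot have both a well-defined position and well-defined momentum.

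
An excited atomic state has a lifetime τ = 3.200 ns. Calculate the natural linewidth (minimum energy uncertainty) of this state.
102.846 neV

Using the energy-time uncertainty principle:
ΔEΔt ≥ ℏ/2

The lifetime τ represents the time uncertainty Δt.
The natural linewidth (minimum energy uncertainty) is:

ΔE = ℏ/(2τ)
ΔE = (1.055e-34 J·s) / (2 × 3.200e-09 s)
ΔE = 1.648e-26 J = 102.846 neV

This natural linewidth limits the precision of spectroscopic measurements.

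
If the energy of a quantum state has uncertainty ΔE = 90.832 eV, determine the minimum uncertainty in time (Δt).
3.623 as

Using the energy-time uncertainty principle:
ΔEΔt ≥ ℏ/2

The minimum uncertainty in time is:
Δt_min = ℏ/(2ΔE)
Δt_min = (1.055e-34 J·s) / (2 × 1.455e-17 J)
Δt_min = 3.623e-18 s = 3.623 as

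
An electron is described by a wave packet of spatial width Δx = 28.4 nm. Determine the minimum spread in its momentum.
1.857 × 10^-27 kg·m/s

For a wave packet, the spatial width Δx and momentum spread Δp are related by the uncertainty principle:
ΔxΔp ≥ ℏ/2

The minimum momentum spread is:
Δp_min = ℏ/(2Δx)
Δp_min = (1.055e-34 J·s) / (2 × 2.840e-08 m)
Δp_min = 1.857e-27 kg·m/s

A wave packet cannot have both a well-defined position and well-defined momentum.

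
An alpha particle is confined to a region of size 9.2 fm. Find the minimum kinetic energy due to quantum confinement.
15.428 keV

Using the uncertainty principle:

1. Position uncertainty: Δx ≈ 9.200e-15 m
2. Minimum momentum uncertainty: Δp = ℏ/(2Δx) = 5.731e-21 kg·m/s
3. Minimum kinetic energy:
   KE = (Δp)²/(2m) = (5.731e-21)²/(2 × 6.645e-27 kg)
   KE = 2.472e-15 J = 15.428 keV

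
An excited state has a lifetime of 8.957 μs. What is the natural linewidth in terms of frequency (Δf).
8.884 kHz

Using the energy-time uncertainty principle and E = hf:
ΔEΔt ≥ ℏ/2
hΔf·Δt ≥ ℏ/2

The minimum frequency uncertainty is:
Δf = ℏ/(2hτ) = 1/(4πτ)
Δf = 1/(4π × 8.957e-06 s)
Δf = 8.884e+03 Hz = 8.884 kHz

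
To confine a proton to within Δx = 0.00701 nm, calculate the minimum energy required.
105.565 meV

Localizing a particle requires giving it sufficient momentum uncertainty:

1. From uncertainty principle: Δp ≥ ℏ/(2Δx)
   Δp_min = (1.055e-34 J·s) / (2 × 7.010e-12 m)
   Δp_min = 7.522e-24 kg·m/s

2. This momentum uncertainty corresponds to kinetic energy:
   KE ≈ (Δp)²/(2m) = (7.522e-24)²/(2 × 1.673e-27 kg)
   KE = 1.691e-20 J = 105.565 meV

Tighter localization requires more energy.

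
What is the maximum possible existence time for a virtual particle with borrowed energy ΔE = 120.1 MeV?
2.740 ys

Using the energy-time uncertainty principle:
ΔEΔt ≥ ℏ/2

For a virtual particle borrowing energy ΔE, the maximum lifetime is:
Δt_max = ℏ/(2ΔE)

Converting energy:
ΔE = 120.1 MeV = 1.924e-11 J

Δt_max = (1.055e-34 J·s) / (2 × 1.924e-11 J)
Δt_max = 2.740e-24 s = 2.740 ys

Virtual particles with higher borrowed energy exist for shorter times.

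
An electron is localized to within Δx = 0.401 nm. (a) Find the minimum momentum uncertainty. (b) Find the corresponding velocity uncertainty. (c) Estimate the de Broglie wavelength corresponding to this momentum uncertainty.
(a) Δp_min = 1.315 × 10^-25 kg·m/s
(b) Δv_min = 144.349 km/s
(c) λ_dB = 5.039 nm

Step-by-step:

(a) From the uncertainty principle:
Δp_min = ℏ/(2Δx) = (1.055e-34 J·s)/(2 × 4.010e-10 m) = 1.315e-25 kg·m/s

(b) The velocity uncertainty:
Δv = Δp/m = (1.315e-25 kg·m/s)/(9.109e-31 kg) = 1.443e+05 m/s = 144.349 km/s

(c) The de Broglie wavelength for this momentum:
λ = h/p = (6.626e-34 J·s)/(1.315e-25 kg·m/s) = 5.039e-09 m = 5.039 nm

Note: The de Broglie wavelength is comparable to the localization size, as expected from wave-particle duality.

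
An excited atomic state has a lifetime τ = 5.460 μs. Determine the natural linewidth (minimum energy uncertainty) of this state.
60.276 peV

Using the energy-time uncertainty principle:
ΔEΔt ≥ ℏ/2

The lifetime τ represents the time uncertainty Δt.
The natural linewidth (minimum energy uncertainty) is:

ΔE = ℏ/(2τ)
ΔE = (1.055e-34 J·s) / (2 × 5.460e-06 s)
ΔE = 9.657e-30 J = 60.276 peV

This natural linewidth limits the precision of spectroscopic measurements.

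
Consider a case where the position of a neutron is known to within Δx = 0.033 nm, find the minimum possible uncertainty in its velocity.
953.973 m/s

Using the Heisenberg uncertainty principle and Δp = mΔv:
ΔxΔp ≥ ℏ/2
Δx(mΔv) ≥ ℏ/2

The minimum uncertainty in velocity is:
Δv_min = ℏ/(2mΔx)
Δv_min = (1.055e-34 J·s) / (2 × 1.675e-27 kg × 3.300e-11 m)
Δv_min = 9.540e+02 m/s = 953.973 m/s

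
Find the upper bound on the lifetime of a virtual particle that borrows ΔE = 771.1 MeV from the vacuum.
4.268 × 10^-25 s

Using the energy-time uncertainty principle:
ΔEΔt ≥ ℏ/2

For a virtual particle borrowing energy ΔE, the maximum lifetime is:
Δt_max = ℏ/(2ΔE)

Converting energy:
ΔE = 771.1 MeV = 1.235e-10 J

Δt_max = (1.055e-34 J·s) / (2 × 1.235e-10 J)
Δt_max = 4.268e-25 s = 4.268 × 10^-25 s

Virtual particles with higher borrowed energy exist for shorter times.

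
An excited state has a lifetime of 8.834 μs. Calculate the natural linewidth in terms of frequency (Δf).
9.008 kHz

Using the energy-time uncertainty principle and E = hf:
ΔEΔt ≥ ℏ/2
hΔf·Δt ≥ ℏ/2

The minimum frequency uncertainty is:
Δf = ℏ/(2hτ) = 1/(4πτ)
Δf = 1/(4π × 8.834e-06 s)
Δf = 9.008e+03 Hz = 9.008 kHz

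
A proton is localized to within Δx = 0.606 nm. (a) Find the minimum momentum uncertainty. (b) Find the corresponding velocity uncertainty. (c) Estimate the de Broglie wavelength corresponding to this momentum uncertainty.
(a) Δp_min = 8.701 × 10^-26 kg·m/s
(b) Δv_min = 52.021 m/s
(c) λ_dB = 7.615 nm

Step-by-step:

(a) From the uncertainty principle:
Δp_min = ℏ/(2Δx) = (1.055e-34 J·s)/(2 × 6.060e-10 m) = 8.701e-26 kg·m/s

(b) The velocity uncertainty:
Δv = Δp/m = (8.701e-26 kg·m/s)/(1.673e-27 kg) = 5.202e+01 m/s = 52.021 m/s

(c) The de Broglie wavelength for this momentum:
λ = h/p = (6.626e-34 J·s)/(8.701e-26 kg·m/s) = 7.615e-09 m = 7.615 nm

Note: The de Broglie wavelength is comparable to the localization size, as expected from wave-particle duality.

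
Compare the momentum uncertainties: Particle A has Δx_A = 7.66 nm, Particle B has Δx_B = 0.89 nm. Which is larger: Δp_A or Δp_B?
Particle B has the larger minimum momentum uncertainty, by a factor of 8.61.

For each particle, the minimum momentum uncertainty is Δp_min = ℏ/(2Δx):

Particle A: Δp_A = ℏ/(2×7.660e-09 m) = 6.884e-27 kg·m/s
Particle B: Δp_B = ℏ/(2×8.900e-10 m) = 5.925e-26 kg·m/s

Ratio: Δp_B/Δp_A = 8.61

Since Δp_min ∝ 1/Δx, the particle with smaller position uncertainty (B) has larger momentum uncertainty.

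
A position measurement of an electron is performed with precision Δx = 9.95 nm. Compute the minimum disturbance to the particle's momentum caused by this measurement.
5.299 × 10^-27 kg·m/s

The uncertainty principle implies that measuring position disturbs momentum:
ΔxΔp ≥ ℏ/2

When we measure position with precision Δx, we necessarily introduce a momentum uncertainty:
Δp ≥ ℏ/(2Δx)
Δp_min = (1.055e-34 J·s) / (2 × 9.950e-09 m)
Δp_min = 5.299e-27 kg·m/s

The more precisely we measure position, the greater the momentum disturbance.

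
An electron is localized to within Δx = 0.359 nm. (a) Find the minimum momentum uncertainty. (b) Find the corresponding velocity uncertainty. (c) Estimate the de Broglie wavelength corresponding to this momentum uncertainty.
(a) Δp_min = 1.469 × 10^-25 kg·m/s
(b) Δv_min = 161.236 km/s
(c) λ_dB = 4.511 nm

Step-by-step:

(a) From the uncertainty principle:
Δp_min = ℏ/(2Δx) = (1.055e-34 J·s)/(2 × 3.590e-10 m) = 1.469e-25 kg·m/s

(b) The velocity uncertainty:
Δv = Δp/m = (1.469e-25 kg·m/s)/(9.109e-31 kg) = 1.612e+05 m/s = 161.236 km/s

(c) The de Broglie wavelength for this momentum:
λ = h/p = (6.626e-34 J·s)/(1.469e-25 kg·m/s) = 4.511e-09 m = 4.511 nm

Note: The de Broglie wavelength is comparable to the localization size, as expected from wave-particle duality.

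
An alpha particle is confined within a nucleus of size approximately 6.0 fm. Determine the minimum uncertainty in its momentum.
8.788 × 10^-21 kg·m/s

Using the Heisenberg uncertainty principle:
ΔxΔp ≥ ℏ/2

With Δx ≈ L = 6.000e-15 m (the confinement size):
Δp_min = ℏ/(2Δx)
Δp_min = (1.055e-34 J·s) / (2 × 6.000e-15 m)
Δp_min = 8.788e-21 kg·m/s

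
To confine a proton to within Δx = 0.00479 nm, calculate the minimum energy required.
226.091 meV

Localizing a particle requires giving it sufficient momentum uncertainty:

1. From uncertainty principle: Δp ≥ ℏ/(2Δx)
   Δp_min = (1.055e-34 J·s) / (2 × 4.790e-12 m)
   Δp_min = 1.101e-23 kg·m/s

2. This momentum uncertainty corresponds to kinetic energy:
   KE ≈ (Δp)²/(2m) = (1.101e-23)²/(2 × 1.673e-27 kg)
   KE = 3.622e-20 J = 226.091 meV

Tighter localization requires more energy.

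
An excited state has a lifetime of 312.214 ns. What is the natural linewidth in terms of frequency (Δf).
254.881 kHz

Using the energy-time uncertainty principle and E = hf:
ΔEΔt ≥ ℏ/2
hΔf·Δt ≥ ℏ/2

The minimum frequency uncertainty is:
Δf = ℏ/(2hτ) = 1/(4πτ)
Δf = 1/(4π × 3.122e-07 s)
Δf = 2.549e+05 Hz = 254.881 kHz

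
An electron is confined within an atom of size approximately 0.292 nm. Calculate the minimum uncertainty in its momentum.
1.806 × 10^-25 kg·m/s

Using the Heisenberg uncertainty principle:
ΔxΔp ≥ ℏ/2

With Δx ≈ L = 2.920e-10 m (the confinement size):
Δp_min = ℏ/(2Δx)
Δp_min = (1.055e-34 J·s) / (2 × 2.920e-10 m)
Δp_min = 1.806e-25 kg·m/s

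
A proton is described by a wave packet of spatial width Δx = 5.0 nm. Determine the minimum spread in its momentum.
1.055 × 10^-26 kg·m/s

For a wave packet, the spatial width Δx and momentum spread Δp are related by the uncertainty principle:
ΔxΔp ≥ ℏ/2

The minimum momentum spread is:
Δp_min = ℏ/(2Δx)
Δp_min = (1.055e-34 J·s) / (2 × 5.000e-09 m)
Δp_min = 1.055e-26 kg·m/s

A wave packet cannot have both a well-defined position and well-defined momentum.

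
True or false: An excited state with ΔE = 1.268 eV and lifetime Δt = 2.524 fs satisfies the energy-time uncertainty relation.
Yes, it satisfies the uncertainty relation.

Calculate the product ΔEΔt:
ΔE = 1.268 eV = 2.032e-19 J
ΔEΔt = (2.032e-19 J) × (2.524e-15 s)
ΔEΔt = 5.128e-34 J·s

Compare to the minimum allowed value ℏ/2:
ℏ/2 = 5.273e-35 J·s

Since ΔEΔt = 5.128e-34 J·s ≥ 5.273e-35 J·s = ℏ/2,
this satisfies the uncertainty relation.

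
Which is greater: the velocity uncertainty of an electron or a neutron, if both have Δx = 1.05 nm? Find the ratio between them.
The electron has the larger minimum velocity uncertainty, by a ratio of 1838.7.

For both particles, Δp_min = ℏ/(2Δx) = 5.022e-26 kg·m/s (same for both).

The velocity uncertainty is Δv = Δp/m:
- electron: Δv = 5.022e-26 / 9.109e-31 = 5.513e+04 m/s = 55.127 km/s
- neutron: Δv = 5.022e-26 / 1.675e-27 = 2.998e+01 m/s = 29.982 m/s

Ratio: 5.513e+04 / 2.998e+01 = 1838.7

The lighter particle has larger velocity uncertainty because Δv ∝ 1/m.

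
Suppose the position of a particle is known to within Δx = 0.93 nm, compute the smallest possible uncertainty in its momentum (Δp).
5.670 × 10^-26 kg·m/s

Using the Heisenberg uncertainty principle:
ΔxΔp ≥ ℏ/2

The minimum uncertainty in momentum is:
Δp_min = ℏ/(2Δx)
Δp_min = (1.055e-34 J·s) / (2 × 9.300e-10 m)
Δp_min = 5.670e-26 kg·m/s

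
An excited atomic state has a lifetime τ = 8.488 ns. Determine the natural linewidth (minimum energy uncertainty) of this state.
38.773 neV

Using the energy-time uncertainty principle:
ΔEΔt ≥ ℏ/2

The lifetime τ represents the time uncertainty Δt.
The natural linewidth (minimum energy uncertainty) is:

ΔE = ℏ/(2τ)
ΔE = (1.055e-34 J·s) / (2 × 8.488e-09 s)
ΔE = 6.212e-27 J = 38.773 neV

This natural linewidth limits the precision of spectroscopic measurements.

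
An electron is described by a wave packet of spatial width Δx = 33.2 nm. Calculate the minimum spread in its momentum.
1.588 × 10^-27 kg·m/s

For a wave packet, the spatial width Δx and momentum spread Δp are related by the uncertainty principle:
ΔxΔp ≥ ℏ/2

The minimum momentum spread is:
Δp_min = ℏ/(2Δx)
Δp_min = (1.055e-34 J·s) / (2 × 3.320e-08 m)
Δp_min = 1.588e-27 kg·m/s

A wave packet cannot have both a well-defined position and well-defined momentum.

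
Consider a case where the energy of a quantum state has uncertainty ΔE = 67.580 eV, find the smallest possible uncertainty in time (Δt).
4.870 as

Using the energy-time uncertainty principle:
ΔEΔt ≥ ℏ/2

The minimum uncertainty in time is:
Δt_min = ℏ/(2ΔE)
Δt_min = (1.055e-34 J·s) / (2 × 1.083e-17 J)
Δt_min = 4.870e-18 s = 4.870 as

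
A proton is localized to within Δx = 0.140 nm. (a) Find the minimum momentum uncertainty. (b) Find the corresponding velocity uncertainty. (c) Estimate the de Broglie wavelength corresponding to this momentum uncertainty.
(a) Δp_min = 3.766 × 10^-25 kg·m/s
(b) Δv_min = 225.175 m/s
(c) λ_dB = 1.759 nm

Step-by-step:

(a) From the uncertainty principle:
Δp_min = ℏ/(2Δx) = (1.055e-34 J·s)/(2 × 1.400e-10 m) = 3.766e-25 kg·m/s

(b) The velocity uncertainty:
Δv = Δp/m = (3.766e-25 kg·m/s)/(1.673e-27 kg) = 2.252e+02 m/s = 225.175 m/s

(c) The de Broglie wavelength for this momentum:
λ = h/p = (6.626e-34 J·s)/(3.766e-25 kg·m/s) = 1.759e-09 m = 1.759 nm

Note: The de Broglie wavelength is comparable to the localization size, as expected from wave-particle duality.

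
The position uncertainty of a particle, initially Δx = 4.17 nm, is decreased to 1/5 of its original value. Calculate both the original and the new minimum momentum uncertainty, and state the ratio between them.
Original Δp_min = 1.264 × 10^-26 kg·m/s; new Δp'_min = 6.322 × 10^-26 kg·m/s; ratio Δp'_min/Δp_min = 5.

From the uncertainty principle ΔxΔp ≥ ℏ/2, the minimum momentum uncertainty is Δp_min = ℏ/(2Δx).

Original (Δx = 4.17 nm = 4.170e-09 m):
Δp_min = (1.055e-34 J·s)/(2 × 4.170e-09 m) = 1.264e-26 kg·m/s

When Δx → (1/5)Δx:
Δp'_min = ℏ/(2 × (1/5)Δx) = 5 × ℏ/(2Δx) = 5 × Δp_min
Δp'_min = 5 × 1.264e-26 kg·m/s = 6.322e-26 kg·m/s

Since Δp_min ∝ 1/Δx, when Δx is decreased to 1/5 of its original value, Δp_min increases to 5 times its original value.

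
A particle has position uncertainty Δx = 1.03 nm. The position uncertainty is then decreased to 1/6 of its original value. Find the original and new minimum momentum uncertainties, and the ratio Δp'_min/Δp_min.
Original Δp_min = 5.119 × 10^-26 kg·m/s; new Δp'_min = 3.072 × 10^-25 kg·m/s; ratio Δp'_min/Δp_min = 6.

From the uncertainty principle ΔxΔp ≥ ℏ/2, the minimum momentum uncertainty is Δp_min = ℏ/(2Δx).

Original (Δx = 1.03 nm = 1.030e-09 m):
Δp_min = (1.055e-34 J·s)/(2 × 1.030e-09 m) = 5.119e-26 kg·m/s

When Δx → (1/6)Δx:
Δp'_min = ℏ/(2 × (1/6)Δx) = 6 × ℏ/(2Δx) = 6 × Δp_min
Δp'_min = 6 × 5.119e-26 kg·m/s = 3.072e-25 kg·m/s

Since Δp_min ∝ 1/Δx, when Δx is decreased to 1/6 of its original value, Δp_min increases to 6 times its original value.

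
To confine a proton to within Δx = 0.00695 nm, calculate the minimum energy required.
107.395 meV

Localizing a particle requires giving it sufficient momentum uncertainty:

1. From uncertainty principle: Δp ≥ ℏ/(2Δx)
   Δp_min = (1.055e-34 J·s) / (2 × 6.950e-12 m)
   Δp_min = 7.587e-24 kg·m/s

2. This momentum uncertainty corresponds to kinetic energy:
   KE ≈ (Δp)²/(2m) = (7.587e-24)²/(2 × 1.673e-27 kg)
   KE = 1.721e-20 J = 107.395 meV

Tighter localization requires more energy.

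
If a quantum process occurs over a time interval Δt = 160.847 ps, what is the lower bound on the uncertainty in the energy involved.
2.046 μeV

Using the energy-time uncertainty principle:
ΔEΔt ≥ ℏ/2

The minimum uncertainty in energy is:
ΔE_min = ℏ/(2Δt)
ΔE_min = (1.055e-34 J·s) / (2 × 1.608e-10 s)
ΔE_min = 3.278e-25 J = 2.046 μeV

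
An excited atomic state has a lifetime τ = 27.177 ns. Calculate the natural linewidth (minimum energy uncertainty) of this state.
12.110 neV

Using the energy-time uncertainty principle:
ΔEΔt ≥ ℏ/2

The lifetime τ represents the time uncertainty Δt.
The natural linewidth (minimum energy uncertainty) is:

ΔE = ℏ/(2τ)
ΔE = (1.055e-34 J·s) / (2 × 2.718e-08 s)
ΔE = 1.940e-27 J = 12.110 neV

This natural linewidth limits the precision of spectroscopic measurements.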